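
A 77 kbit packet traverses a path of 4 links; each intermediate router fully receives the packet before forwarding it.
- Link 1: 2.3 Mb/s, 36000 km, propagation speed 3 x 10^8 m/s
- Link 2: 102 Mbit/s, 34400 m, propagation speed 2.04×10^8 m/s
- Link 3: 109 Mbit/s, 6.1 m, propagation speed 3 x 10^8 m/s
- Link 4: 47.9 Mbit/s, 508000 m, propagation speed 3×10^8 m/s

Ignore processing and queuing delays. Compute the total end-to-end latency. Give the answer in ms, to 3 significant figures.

L = 77000 bits.
Transmission delays (L/R per hop): 33.4783, 0.754902, 0.706422, 1.60752 ms; sum = 36.5471 ms.
Propagation delays (d/s per hop): 120, 0.168627, 2.03333e-05, 1.69333 ms; sum = 121.862 ms.
End-to-end = 158 ms.

158 ms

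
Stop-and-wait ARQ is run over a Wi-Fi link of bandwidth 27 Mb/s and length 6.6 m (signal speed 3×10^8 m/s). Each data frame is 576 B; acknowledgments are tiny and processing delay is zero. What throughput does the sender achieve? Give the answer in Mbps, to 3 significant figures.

27.0 Mbps

t_tx = L/R = 4608/27000000 = 0.000170667 s.
t_prop = 6.6/300000000 = 2.2e-08 s; RTT = 4.4e-08 s.
Cycle = t_tx + RTT = 0.000170711 s.
Throughput = L / cycle = 4608 / 0.000170711 = 27.0 Mbps.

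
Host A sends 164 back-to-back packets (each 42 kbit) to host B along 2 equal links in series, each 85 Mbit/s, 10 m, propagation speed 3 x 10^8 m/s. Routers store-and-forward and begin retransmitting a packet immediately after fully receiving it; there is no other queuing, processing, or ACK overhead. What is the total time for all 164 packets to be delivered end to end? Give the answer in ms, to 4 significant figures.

Per-hop transmission t_tx = L/R = 42000/85000000 = 0.494118 ms.
Per-hop propagation t_prop = 10/300000000 = 3.33333e-05 ms.
Pipeline fill: first packet needs 2·t_tx to clear all hops; remaining 163 packets each add one t_tx.
Total = (2+164-1)·t_tx + 2·t_prop = 165·0.494118 + 2·3.33333e-05 = 81.53 ms.

81.53 ms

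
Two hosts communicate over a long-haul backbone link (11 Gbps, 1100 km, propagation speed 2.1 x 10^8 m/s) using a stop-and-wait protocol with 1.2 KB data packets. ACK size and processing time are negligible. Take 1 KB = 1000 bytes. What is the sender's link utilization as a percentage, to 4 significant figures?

0.008330 %

t_tx = L/R = 9600/11000000000 = 8.72727e-07 s.
t_prop = 1100000/210000000 = 0.0052381 s; RTT = 0.0104762 s.
Cycle = t_tx + RTT = 0.0104771 s.
Utilization = t_tx / cycle = 8.72727e-07/0.0104771 = 0.008330 %.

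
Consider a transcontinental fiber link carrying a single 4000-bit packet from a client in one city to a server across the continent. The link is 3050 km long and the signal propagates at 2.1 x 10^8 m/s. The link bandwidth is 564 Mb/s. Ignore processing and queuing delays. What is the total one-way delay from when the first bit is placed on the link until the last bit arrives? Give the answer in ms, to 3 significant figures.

14.5 ms

Transmission delay = L/R = 4000 / 564000000 = 0.0070922 ms.
Propagation delay = d/s = 3050000 m / 210000000 m/s = 14.5238 ms.
Total = 14.5 ms.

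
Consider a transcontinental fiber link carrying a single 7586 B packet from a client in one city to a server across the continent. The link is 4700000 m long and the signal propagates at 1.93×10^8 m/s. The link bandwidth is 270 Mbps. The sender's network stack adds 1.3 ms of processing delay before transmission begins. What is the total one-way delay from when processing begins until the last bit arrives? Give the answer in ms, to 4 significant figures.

25.88 ms

L = 7586 × 8 = 60688 bits.
Transmission delay = L/R = 60688 / 270000000 = 0.22477 ms.
Propagation delay = d/s = 4700000 m / 193000000 m/s = 24.3523 ms.
Plus processing delay 1.3 ms = 1.3 ms.
Total = 25.88 ms.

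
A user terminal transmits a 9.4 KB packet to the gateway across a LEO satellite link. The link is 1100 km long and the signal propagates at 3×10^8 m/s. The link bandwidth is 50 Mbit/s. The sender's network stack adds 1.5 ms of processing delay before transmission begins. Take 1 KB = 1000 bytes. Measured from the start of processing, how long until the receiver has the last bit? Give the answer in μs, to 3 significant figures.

6670 μs

L = 75200 bits.
Transmission delay = L/R = 75200 / 50000000 = 1504 μs.
Propagation delay = d/s = 1100000 m / 300000000 m/s = 3666.67 μs.
Plus processing delay 1.5 ms = 1500 μs.
Total = 6670 μs.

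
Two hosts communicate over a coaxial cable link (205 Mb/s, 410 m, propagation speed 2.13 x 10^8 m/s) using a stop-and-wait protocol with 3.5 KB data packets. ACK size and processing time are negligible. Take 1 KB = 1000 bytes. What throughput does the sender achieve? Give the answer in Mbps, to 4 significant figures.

t_tx = L/R = 28000/205000000 = 0.000136585 s.
t_prop = 410/213000000 = 1.92488e-06 s; RTT = 3.84977e-06 s.
Cycle = t_tx + RTT = 0.000140435 s.
Throughput = L / cycle = 28000 / 0.000140435 = 199.4 Mbps.

199.4 Mbps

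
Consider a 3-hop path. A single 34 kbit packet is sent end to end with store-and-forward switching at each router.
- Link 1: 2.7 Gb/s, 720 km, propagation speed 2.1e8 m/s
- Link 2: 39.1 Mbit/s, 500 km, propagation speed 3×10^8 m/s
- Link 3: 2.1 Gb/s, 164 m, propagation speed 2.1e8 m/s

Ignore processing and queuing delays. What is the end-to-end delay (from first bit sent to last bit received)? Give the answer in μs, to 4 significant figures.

L = 34000 bits.
Transmission delays (L/R per hop): 12.5926, 869.565, 16.1905 μs; sum = 898.348 μs.
Propagation delays (d/s per hop): 3428.57, 1666.67, 0.780952 μs; sum = 5096.02 μs.
End-to-end = 5994 μs.

5994 μs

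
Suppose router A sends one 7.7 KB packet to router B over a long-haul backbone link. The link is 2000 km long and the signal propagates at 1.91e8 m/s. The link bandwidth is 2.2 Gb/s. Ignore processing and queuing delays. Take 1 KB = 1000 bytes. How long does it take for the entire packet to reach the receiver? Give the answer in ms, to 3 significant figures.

L = 61600 bits.
Transmission delay = L/R = 61600 / 2200000000 = 0.028 ms.
Propagation delay = d/s = 2000000 m / 191000000 m/s = 10.4712 ms.
Total = 10.5 ms.

10.5 ms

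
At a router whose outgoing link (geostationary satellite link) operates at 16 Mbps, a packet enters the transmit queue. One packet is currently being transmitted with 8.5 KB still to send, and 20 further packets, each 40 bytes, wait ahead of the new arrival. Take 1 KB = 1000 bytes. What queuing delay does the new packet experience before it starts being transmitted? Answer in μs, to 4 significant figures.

4650 μs

Each queued packet: L/R = 320/16000000 = 20 μs.
20 queued → 400 μs.
Plus remaining 68000 bits of current packet: 4250 μs.
Queuing delay = 4650 μs.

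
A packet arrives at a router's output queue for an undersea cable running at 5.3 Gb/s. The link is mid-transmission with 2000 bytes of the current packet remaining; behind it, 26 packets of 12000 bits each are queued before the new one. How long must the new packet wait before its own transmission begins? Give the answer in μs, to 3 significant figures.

61.9 μs

Each queued packet: L/R = 12000/5300000000 = 2.26415 μs.
26 queued → 58.8679 μs.
Plus remaining 16000 bits of current packet: 3.01887 μs.
Queuing delay = 61.9 μs.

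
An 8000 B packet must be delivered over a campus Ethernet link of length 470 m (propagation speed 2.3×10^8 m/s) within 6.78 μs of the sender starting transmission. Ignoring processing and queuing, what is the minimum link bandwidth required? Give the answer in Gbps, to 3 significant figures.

13.5 Gbps

L = 64000 bits.
Propagation delay = 470 / 2.3e+08 = 2.04348 μs.
Transmission budget = 6.78 − 2.04348 = 4.73652 μs.
R ≥ L / t_tx = 64000 bits / 4.73652e-06 s = 13.5 Gbps.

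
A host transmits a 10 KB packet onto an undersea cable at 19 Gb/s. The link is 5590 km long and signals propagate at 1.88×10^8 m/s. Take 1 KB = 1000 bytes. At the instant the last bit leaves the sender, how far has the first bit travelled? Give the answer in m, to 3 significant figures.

t_tx = L/R = 80000/19000000000 = 4.21053e-06 s.
Distance = s × t_tx = 188000000 × 4.21053e-06 = 792 m.

792 m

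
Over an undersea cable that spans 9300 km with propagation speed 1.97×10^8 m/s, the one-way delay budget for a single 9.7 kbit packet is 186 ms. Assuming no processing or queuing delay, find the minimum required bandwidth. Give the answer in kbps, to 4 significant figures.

Propagation delay = 9300000 / 197000000 = 47.2081 ms.
Transmission budget = 186 − 47.2081 = 138.792 ms.
R ≥ L / t_tx = 9700 bits / 0.138792 s = 69.89 kbps.

69.89 kbps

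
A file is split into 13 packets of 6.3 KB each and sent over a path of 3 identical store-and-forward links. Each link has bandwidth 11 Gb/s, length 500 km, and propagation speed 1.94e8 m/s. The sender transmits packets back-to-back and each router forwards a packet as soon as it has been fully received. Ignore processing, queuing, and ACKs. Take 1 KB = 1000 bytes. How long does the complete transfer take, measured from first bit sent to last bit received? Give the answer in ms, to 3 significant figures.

Per-hop transmission t_tx = L/R = 50400/11000000000 = 0.00458182 ms.
Per-hop propagation t_prop = 500000/194000000 = 2.57732 ms.
Pipeline fill: first packet needs 3·t_tx to clear all hops; remaining 12 packets each add one t_tx.
Total = (3+13-1)·t_tx + 3·t_prop = 15·0.00458182 + 3·2.57732 = 7.80 ms.

7.80 ms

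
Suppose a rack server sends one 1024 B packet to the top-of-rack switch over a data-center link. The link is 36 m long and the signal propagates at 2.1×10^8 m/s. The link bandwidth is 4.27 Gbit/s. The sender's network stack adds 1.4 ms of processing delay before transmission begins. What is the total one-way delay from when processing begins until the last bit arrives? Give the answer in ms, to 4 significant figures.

1.402 ms

L = 1024 × 8 = 8192 bits.
Transmission delay = L/R = 8192 / 4.27e+09 = 0.0019185 ms.
Propagation delay = d/s = 36 m / 210000000 m/s = 0.000171429 ms.
Plus processing delay 1.4 ms = 1.4 ms.
Total = 1.402 ms.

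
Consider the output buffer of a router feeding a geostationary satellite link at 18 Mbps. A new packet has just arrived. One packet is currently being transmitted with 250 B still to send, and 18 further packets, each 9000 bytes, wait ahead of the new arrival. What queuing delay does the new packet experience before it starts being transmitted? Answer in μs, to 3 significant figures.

Each queued packet: L/R = 72000/18000000 = 4000 μs.
18 queued → 72000 μs.
Plus remaining 2000 bits of current packet: 111.111 μs.
Queuing delay = 72100 μs.

72100 μs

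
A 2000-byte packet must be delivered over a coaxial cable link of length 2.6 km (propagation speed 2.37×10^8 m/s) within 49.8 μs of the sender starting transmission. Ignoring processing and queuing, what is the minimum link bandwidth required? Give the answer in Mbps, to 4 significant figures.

L = 16000 bits.
Propagation delay = 2600 / 237000000 = 10.9705 μs.
Transmission budget = 49.8 − 10.9705 = 38.8295 μs.
R ≥ L / t_tx = 16000 bits / 3.88295e-05 s = 412.1 Mbps.

412.1 Mbps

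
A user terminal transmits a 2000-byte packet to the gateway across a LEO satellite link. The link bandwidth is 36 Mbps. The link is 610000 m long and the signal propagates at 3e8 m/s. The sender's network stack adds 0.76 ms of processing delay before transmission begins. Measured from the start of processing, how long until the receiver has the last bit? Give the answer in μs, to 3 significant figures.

3240 μs

L = 2000 × 8 = 16000 bits.
Transmission delay = L/R = 16000 / 36000000 = 444.444 μs.
Propagation delay = d/s = 610000 m / 300000000 m/s = 2033.33 μs.
Plus processing delay 0.76 ms = 760 μs.
Total = 3240 μs.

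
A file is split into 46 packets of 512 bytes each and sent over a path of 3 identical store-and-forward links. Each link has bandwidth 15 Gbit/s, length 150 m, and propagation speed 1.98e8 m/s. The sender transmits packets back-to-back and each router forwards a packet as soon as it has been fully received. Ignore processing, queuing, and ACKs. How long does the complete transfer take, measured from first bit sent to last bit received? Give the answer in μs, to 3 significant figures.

Per-hop transmission t_tx = L/R = 4096/15000000000 = 0.273067 μs.
Per-hop propagation t_prop = 150/198000000 = 0.757576 μs.
Pipeline fill: first packet needs 3·t_tx to clear all hops; remaining 45 packets each add one t_tx.
Total = (3+46-1)·t_tx + 3·t_prop = 48·0.273067 + 3·0.757576 = 15.4 μs.

15.4 μs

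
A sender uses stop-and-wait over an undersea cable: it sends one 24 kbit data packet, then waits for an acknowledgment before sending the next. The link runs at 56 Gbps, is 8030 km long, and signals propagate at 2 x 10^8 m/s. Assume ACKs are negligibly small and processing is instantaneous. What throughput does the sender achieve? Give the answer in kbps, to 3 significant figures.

t_tx = L/R = 24000/56000000000 = 4.28571e-07 s.
t_prop = 8030000/200000000 = 0.04015 s; RTT = 0.0803 s.
Cycle = t_tx + RTT = 0.0803004 s.
Throughput = L / cycle = 24000 / 0.0803004 = 299 kbps.

299 kbps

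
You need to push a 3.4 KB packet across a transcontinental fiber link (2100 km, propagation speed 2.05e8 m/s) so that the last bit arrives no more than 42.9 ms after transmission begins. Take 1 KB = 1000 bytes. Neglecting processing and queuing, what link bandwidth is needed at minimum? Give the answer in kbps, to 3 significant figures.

833 kbps

L = 27200 bits.
Propagation delay = 2100000 / 2.05e+08 = 10.2439 ms.
Transmission budget = 42.9 − 10.2439 = 32.6561 ms.
R ≥ L / t_tx = 27200 bits / 0.0326561 s = 833 kbps.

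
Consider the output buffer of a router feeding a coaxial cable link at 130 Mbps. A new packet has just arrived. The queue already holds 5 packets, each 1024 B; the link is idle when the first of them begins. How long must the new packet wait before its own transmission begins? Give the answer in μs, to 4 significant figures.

Each queued packet: L/R = 8192/130000000 = 63.0154 μs.
5 queued → 315.077 μs.
Queuing delay = 315.1 μs.

315.1 μs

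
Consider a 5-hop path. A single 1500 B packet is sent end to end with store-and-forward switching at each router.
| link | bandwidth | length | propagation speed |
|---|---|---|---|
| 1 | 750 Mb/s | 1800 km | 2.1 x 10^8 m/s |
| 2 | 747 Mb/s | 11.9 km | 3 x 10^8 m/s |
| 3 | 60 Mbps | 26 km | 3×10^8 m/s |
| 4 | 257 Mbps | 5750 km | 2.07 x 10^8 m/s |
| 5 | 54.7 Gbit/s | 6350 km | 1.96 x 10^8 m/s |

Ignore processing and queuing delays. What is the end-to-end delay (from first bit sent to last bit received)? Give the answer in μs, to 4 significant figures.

L = 1500 × 8 = 12000 bits.
Transmission delays (L/R per hop): 16, 16.0643, 200, 46.6926, 0.219378 μs; sum = 278.976 μs.
Propagation delays (d/s per hop): 8571.43, 39.6667, 86.6667, 27777.8, 32398 μs; sum = 68873.5 μs.
End-to-end = 69150 μs.

69150 μs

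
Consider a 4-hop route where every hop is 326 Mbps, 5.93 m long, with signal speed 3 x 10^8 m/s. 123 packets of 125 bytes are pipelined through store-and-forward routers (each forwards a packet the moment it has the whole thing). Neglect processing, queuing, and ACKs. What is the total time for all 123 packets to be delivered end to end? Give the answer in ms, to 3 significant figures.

0.387 ms

Per-hop transmission t_tx = L/R = 1000/326000000 = 0.00306748 ms.
Per-hop propagation t_prop = 5.93/300000000 = 1.97667e-05 ms.
Pipeline fill: first packet needs 4·t_tx to clear all hops; remaining 122 packets each add one t_tx.
Total = (4+123-1)·t_tx + 4·t_prop = 126·0.00306748 + 4·1.97667e-05 = 0.387 ms.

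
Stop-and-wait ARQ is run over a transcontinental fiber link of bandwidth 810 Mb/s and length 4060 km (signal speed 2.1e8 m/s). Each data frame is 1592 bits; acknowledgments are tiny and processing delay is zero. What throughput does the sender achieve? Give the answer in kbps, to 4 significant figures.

t_tx = L/R = 1592/810000000 = 1.96543e-06 s.
t_prop = 4060000/210000000 = 0.0193333 s; RTT = 0.0386667 s.
Cycle = t_tx + RTT = 0.0386686 s.
Throughput = L / cycle = 1592 / 0.0386686 = 41.17 kbps.

41.17 kbps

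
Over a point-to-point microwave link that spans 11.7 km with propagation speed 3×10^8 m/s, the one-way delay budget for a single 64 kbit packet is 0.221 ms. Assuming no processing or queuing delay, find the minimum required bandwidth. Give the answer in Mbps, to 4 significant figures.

351.6 Mbps

Propagation delay = 11700 / 300000000 = 0.039 ms.
Transmission budget = 0.221 − 0.039 = 0.182 ms.
R ≥ L / t_tx = 64000 bits / 0.000182 s = 351.6 Mbps.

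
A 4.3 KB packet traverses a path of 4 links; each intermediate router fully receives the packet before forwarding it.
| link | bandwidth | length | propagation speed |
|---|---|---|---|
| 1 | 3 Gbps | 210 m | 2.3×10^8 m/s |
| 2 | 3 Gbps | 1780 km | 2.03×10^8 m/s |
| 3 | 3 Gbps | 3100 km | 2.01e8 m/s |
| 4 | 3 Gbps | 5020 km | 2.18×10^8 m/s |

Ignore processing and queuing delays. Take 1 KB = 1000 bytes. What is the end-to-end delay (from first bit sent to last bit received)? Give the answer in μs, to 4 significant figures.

L = 34400 bits.
Transmission delay per hop = L/R = 34400/3000000000 = 11.4667 μs; 4 hops → 45.8667 μs.
Propagation delays (d/s per hop): 0.913043, 8768.47, 15422.9, 23027.5 μs; sum = 47219.8 μs.
End-to-end = 47270 μs.

47270 μs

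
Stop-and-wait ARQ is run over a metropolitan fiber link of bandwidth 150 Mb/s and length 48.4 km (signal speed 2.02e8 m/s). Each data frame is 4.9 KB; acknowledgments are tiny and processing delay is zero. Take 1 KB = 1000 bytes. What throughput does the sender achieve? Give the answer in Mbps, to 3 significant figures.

52.9 Mbps

t_tx = L/R = 39200/150000000 = 0.000261333 s.
t_prop = 48400/202000000 = 0.000239604 s; RTT = 0.000479208 s.
Cycle = t_tx + RTT = 0.000740541 s.
Throughput = L / cycle = 39200 / 0.000740541 = 52.9 Mbps.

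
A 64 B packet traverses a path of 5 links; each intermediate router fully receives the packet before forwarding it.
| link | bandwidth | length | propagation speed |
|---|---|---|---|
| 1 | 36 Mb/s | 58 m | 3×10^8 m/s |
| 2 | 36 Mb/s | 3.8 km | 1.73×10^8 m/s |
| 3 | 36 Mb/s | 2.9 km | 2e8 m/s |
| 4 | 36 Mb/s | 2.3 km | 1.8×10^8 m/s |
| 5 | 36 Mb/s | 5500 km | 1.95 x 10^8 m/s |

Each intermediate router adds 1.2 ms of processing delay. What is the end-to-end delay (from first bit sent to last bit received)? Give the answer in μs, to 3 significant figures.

33100 μs

L = 64 × 8 = 512 bits.
Transmission delay per hop = L/R = 512/36000000 = 14.2222 μs; 5 hops → 71.1111 μs.
Propagation delays (d/s per hop): 0.193333, 21.9653, 14.5, 12.7778, 28205.1 μs; sum = 28254.6 μs.
Processing at 4 router(s): 4 × 1.2 ms = 4800 μs.
End-to-end = 33100 μs.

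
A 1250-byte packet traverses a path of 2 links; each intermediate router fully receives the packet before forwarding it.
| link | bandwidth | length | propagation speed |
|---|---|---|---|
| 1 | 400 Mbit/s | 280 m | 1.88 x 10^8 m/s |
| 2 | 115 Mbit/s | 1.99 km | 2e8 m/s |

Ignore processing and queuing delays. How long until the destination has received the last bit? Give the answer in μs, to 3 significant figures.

L = 1250 × 8 = 10000 bits.
Transmission delays (L/R per hop): 25, 86.9565 μs; sum = 111.957 μs.
Propagation delays (d/s per hop): 1.48936, 9.95 μs; sum = 11.4394 μs.
End-to-end = 123 μs.

123 μs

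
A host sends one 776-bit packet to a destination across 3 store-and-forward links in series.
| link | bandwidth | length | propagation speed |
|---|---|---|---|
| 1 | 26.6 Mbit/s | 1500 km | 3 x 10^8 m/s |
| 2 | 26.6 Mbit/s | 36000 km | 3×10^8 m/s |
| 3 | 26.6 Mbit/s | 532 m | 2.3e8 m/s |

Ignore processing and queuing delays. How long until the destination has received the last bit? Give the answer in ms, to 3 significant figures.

125 ms

Transmission delay per hop = L/R = 776/26600000 = 0.0291729 ms; 3 hops → 0.0875188 ms.
Propagation delays (d/s per hop): 5, 120, 0.00231304 ms; sum = 125.002 ms.
End-to-end = 125 ms.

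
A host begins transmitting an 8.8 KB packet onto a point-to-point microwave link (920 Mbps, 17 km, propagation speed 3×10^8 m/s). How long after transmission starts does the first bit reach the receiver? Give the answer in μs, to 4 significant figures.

First bit experiences only propagation delay: d/s = 17000/300000000 = 56.67 μs.

56.67 μs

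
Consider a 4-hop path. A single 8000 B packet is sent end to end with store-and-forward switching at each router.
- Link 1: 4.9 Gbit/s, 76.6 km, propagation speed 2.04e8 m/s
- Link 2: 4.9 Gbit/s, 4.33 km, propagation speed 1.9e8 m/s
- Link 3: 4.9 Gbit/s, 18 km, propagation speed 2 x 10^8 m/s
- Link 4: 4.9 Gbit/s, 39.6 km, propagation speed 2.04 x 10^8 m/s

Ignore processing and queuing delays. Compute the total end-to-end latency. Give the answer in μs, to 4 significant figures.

L = 8000 × 8 = 64000 bits.
Transmission delay per hop = L/R = 64000/4900000000 = 13.0612 μs; 4 hops → 52.2449 μs.
Propagation delays (d/s per hop): 375.49, 22.7895, 90, 194.118 μs; sum = 682.397 μs.
End-to-end = 734.6 μs.

734.6 μs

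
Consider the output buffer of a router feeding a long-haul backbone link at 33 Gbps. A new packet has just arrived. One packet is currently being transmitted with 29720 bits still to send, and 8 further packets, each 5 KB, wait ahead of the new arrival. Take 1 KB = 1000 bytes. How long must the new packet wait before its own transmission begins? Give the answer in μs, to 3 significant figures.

10.6 μs

Each queued packet: L/R = 40000/33000000000 = 1.21212 μs.
8 queued → 9.69697 μs.
Plus remaining 29720 bits of current packet: 0.900606 μs.
Queuing delay = 10.6 μs.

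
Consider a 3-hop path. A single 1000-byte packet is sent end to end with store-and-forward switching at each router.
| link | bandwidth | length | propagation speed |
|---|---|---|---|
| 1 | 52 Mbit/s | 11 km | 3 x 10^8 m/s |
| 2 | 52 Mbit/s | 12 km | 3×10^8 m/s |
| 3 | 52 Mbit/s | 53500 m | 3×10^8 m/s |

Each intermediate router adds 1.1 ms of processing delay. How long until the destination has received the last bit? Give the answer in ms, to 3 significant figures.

2.92 ms

L = 1000 × 8 = 8000 bits.
Transmission delay per hop = L/R = 8000/52000000 = 0.153846 ms; 3 hops → 0.461538 ms.
Propagation delays (d/s per hop): 0.0366667, 0.04, 0.178333 ms; sum = 0.255 ms.
Processing at 2 router(s): 2 × 1.1 ms = 2.2 ms.
End-to-end = 2.92 ms.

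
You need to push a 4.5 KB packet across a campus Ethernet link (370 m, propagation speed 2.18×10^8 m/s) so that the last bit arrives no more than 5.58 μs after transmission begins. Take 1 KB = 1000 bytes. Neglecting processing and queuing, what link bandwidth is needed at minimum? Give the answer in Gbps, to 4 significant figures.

9.272 Gbps

L = 36000 bits.
Propagation delay = 370 / 2.18e+08 = 1.69725 μs.
Transmission budget = 5.58 − 1.69725 = 3.88275 μs.
R ≥ L / t_tx = 36000 bits / 3.88275e-06 s = 9.272 Gbps.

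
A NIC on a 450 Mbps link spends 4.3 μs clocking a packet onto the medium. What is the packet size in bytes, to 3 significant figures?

L = R × t_tx = 450000000 b/s × 4.3e-06 s = 1935 bits.
In bytes: 1935 / 8 = 242 bytes.

242 bytes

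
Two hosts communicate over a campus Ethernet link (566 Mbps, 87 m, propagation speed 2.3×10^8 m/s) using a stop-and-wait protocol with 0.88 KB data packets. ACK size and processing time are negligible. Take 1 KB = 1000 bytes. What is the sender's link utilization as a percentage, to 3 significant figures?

94.3 %

t_tx = L/R = 7040/566000000 = 1.24382e-05 s.
t_prop = 87/2.3e+08 = 3.78261e-07 s; RTT = 7.56522e-07 s.
Cycle = t_tx + RTT = 1.31947e-05 s.
Utilization = t_tx / cycle = 1.24382e-05/1.31947e-05 = 94.3 %.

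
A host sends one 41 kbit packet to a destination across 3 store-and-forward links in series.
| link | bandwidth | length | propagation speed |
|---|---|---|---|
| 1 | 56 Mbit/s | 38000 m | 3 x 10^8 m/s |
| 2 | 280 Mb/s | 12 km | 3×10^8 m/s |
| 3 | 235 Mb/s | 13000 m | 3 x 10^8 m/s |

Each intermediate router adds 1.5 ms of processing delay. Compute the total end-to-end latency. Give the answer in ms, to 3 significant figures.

4.26 ms

L = 41000 bits.
Transmission delays (L/R per hop): 0.732143, 0.146429, 0.174468 ms; sum = 1.05304 ms.
Propagation delays (d/s per hop): 0.126667, 0.04, 0.0433333 ms; sum = 0.21 ms.
Processing at 2 router(s): 2 × 1.5 ms = 3 ms.
End-to-end = 4.26 ms.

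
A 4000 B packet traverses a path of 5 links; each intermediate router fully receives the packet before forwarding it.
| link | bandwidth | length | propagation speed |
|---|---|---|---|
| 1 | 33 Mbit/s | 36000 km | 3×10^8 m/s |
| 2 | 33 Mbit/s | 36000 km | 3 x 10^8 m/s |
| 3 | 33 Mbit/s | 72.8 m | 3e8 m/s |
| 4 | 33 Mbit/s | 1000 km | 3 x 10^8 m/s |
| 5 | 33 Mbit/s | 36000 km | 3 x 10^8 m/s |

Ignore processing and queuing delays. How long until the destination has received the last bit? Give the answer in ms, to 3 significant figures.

L = 4000 × 8 = 32000 bits.
Transmission delay per hop = L/R = 32000/33000000 = 0.969697 ms; 5 hops → 4.84848 ms.
Propagation delays (d/s per hop): 120, 120, 0.000242667, 3.33333, 120 ms; sum = 363.334 ms.
End-to-end = 368 ms.

368 ms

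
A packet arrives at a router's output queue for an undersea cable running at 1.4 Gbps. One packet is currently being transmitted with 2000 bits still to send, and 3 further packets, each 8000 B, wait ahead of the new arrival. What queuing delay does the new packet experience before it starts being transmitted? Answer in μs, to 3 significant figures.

Each queued packet: L/R = 64000/1400000000 = 45.7143 μs.
3 queued → 137.143 μs.
Plus remaining 2000 bits of current packet: 1.42857 μs.
Queuing delay = 139 μs.

139 μs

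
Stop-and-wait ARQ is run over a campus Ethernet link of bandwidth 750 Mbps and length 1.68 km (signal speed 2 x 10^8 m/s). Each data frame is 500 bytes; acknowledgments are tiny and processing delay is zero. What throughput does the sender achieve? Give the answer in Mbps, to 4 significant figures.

180.7 Mbps

t_tx = L/R = 4000/750000000 = 5.33333e-06 s.
t_prop = 1680/200000000 = 8.4e-06 s; RTT = 1.68e-05 s.
Cycle = t_tx + RTT = 2.21333e-05 s.
Throughput = L / cycle = 4000 / 2.21333e-05 = 180.7 Mbps.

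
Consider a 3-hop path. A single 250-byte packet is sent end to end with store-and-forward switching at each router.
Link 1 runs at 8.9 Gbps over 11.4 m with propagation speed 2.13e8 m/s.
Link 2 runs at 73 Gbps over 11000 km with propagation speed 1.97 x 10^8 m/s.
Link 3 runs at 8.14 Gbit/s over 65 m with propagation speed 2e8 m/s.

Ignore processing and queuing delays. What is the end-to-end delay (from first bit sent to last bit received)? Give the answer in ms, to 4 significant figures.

L = 250 × 8 = 2000 bits.
Transmission delays (L/R per hop): 0.000224719, 2.73973e-05, 0.0002457 ms; sum = 0.000497817 ms.
Propagation delays (d/s per hop): 5.35211e-05, 55.8376, 0.000325 ms; sum = 55.8379 ms.
End-to-end = 55.84 ms.

55.84 ms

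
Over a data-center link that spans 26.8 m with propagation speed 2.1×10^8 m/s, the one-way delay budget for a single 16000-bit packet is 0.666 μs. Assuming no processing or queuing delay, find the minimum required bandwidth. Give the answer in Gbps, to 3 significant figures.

29.7 Gbps

Propagation delay = 26.8 / 210000000 = 0.127619 μs.
Transmission budget = 0.666 − 0.127619 = 0.538381 μs.
R ≥ L / t_tx = 16000 bits / 5.38381e-07 s = 29.7 Gbps.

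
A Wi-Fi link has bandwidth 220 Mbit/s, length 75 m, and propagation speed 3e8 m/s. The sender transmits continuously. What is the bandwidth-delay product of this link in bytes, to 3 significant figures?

Propagation delay = 75 / 300000000 = 2.5e-07 s.
BDP = R × t_prop = 220000000 × 2.5e-07 = 55 bits.
In bytes: 55/8 = 6.88 bytes.

6.88 bytes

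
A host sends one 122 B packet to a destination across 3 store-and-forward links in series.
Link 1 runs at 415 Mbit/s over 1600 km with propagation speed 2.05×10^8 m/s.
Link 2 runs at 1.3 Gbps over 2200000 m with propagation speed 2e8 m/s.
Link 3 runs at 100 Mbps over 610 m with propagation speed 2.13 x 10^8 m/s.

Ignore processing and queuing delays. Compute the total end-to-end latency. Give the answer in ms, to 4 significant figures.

L = 122 × 8 = 976 bits.
Transmission delays (L/R per hop): 0.00235181, 0.000750769, 0.00976 ms; sum = 0.0128626 ms.
Propagation delays (d/s per hop): 7.80488, 11, 0.00286385 ms; sum = 18.8077 ms.
End-to-end = 18.82 ms.

18.82 ms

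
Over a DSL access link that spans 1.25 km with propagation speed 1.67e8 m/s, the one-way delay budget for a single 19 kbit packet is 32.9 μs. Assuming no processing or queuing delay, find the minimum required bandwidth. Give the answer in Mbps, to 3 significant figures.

Propagation delay = 1250 / 167000000 = 7.48503 μs.
Transmission budget = 32.9 − 7.48503 = 25.415 μs.
R ≥ L / t_tx = 19000 bits / 2.5415e-05 s = 748 Mbps.

748 Mbps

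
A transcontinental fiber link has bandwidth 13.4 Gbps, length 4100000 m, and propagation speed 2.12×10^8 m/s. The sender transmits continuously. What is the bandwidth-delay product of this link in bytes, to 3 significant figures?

32400000 bytes

Propagation delay = 4100000 / 212000000 = 0.0193396 s.
BDP = R × t_prop = 13400000000 × 0.0193396 = 259151000 bits.
In bytes: 259151000/8 = 32400000 bytes.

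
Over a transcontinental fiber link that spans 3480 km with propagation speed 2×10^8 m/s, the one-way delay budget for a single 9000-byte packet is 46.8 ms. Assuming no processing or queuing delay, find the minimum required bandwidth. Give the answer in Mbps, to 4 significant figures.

L = 72000 bits.
Propagation delay = 3480000 / 200000000 = 17.4 ms.
Transmission budget = 46.8 − 17.4 = 29.4 ms.
R ≥ L / t_tx = 72000 bits / 0.0294 s = 2.449 Mbps.

2.449 Mbps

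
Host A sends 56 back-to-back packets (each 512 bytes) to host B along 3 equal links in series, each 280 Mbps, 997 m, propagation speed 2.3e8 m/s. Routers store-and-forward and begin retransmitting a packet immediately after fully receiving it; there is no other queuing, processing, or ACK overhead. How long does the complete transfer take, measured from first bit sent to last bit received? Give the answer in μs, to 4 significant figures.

861.5 μs

Per-hop transmission t_tx = L/R = 4096/280000000 = 14.6286 μs.
Per-hop propagation t_prop = 997/2.3e+08 = 4.33478 μs.
Pipeline fill: first packet needs 3·t_tx to clear all hops; remaining 55 packets each add one t_tx.
Total = (3+56-1)·t_tx + 3·t_prop = 58·14.6286 + 3·4.33478 = 861.5 μs.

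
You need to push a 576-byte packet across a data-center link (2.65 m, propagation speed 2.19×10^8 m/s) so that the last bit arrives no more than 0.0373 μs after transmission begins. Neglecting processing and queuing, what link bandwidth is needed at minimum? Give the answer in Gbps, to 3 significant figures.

L = 4608 bits.
Propagation delay = 2.65 / 219000000 = 0.0121005 μs.
Transmission budget = 0.0373 − 0.0121005 = 0.0251995 μs.
R ≥ L / t_tx = 4608 bits / 2.51995e-08 s = 183 Gbps.

183 Gbps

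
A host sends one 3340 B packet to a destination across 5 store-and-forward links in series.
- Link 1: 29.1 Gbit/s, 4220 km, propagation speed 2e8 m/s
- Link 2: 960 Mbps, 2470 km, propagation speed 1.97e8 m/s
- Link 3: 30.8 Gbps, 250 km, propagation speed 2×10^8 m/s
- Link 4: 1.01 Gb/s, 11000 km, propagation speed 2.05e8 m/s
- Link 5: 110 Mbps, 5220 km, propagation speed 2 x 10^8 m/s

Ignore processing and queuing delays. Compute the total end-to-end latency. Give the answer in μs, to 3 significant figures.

L = 3340 × 8 = 26720 bits.
Transmission delays (L/R per hop): 0.918213, 27.8333, 0.867532, 26.4554, 242.909 μs; sum = 298.984 μs.
Propagation delays (d/s per hop): 21100, 12538.1, 1250, 53658.5, 26100 μs; sum = 114647 μs.
End-to-end = 115000 μs.

115000 μs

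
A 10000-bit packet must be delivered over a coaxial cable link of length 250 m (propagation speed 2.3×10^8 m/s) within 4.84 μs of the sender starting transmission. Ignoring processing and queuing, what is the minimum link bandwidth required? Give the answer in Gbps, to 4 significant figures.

Propagation delay = 250 / 2.3e+08 = 1.08696 μs.
Transmission budget = 4.84 − 1.08696 = 3.75304 μs.
R ≥ L / t_tx = 10000 bits / 3.75304e-06 s = 2.665 Gbps.

2.665 Gbps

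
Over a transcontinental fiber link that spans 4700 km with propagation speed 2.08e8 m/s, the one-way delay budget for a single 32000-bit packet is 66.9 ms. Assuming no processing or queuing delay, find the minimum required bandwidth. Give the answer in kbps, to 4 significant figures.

722.3 kbps

Propagation delay = 4700000 / 208000000 = 22.5962 ms.
Transmission budget = 66.9 − 22.5962 = 44.3038 ms.
R ≥ L / t_tx = 32000 bits / 0.0443038 s = 722.3 kbps.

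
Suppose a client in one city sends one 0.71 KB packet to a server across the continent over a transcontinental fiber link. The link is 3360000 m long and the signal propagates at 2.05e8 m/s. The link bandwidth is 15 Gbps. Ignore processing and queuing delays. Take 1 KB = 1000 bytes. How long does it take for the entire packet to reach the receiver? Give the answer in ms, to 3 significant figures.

L = 5680 bits.
Transmission delay = L/R = 5680 / 15000000000 = 0.000378667 ms.
Propagation delay = d/s = 3360000 m / 2.05e+08 m/s = 16.3902 ms.
Total = 16.4 ms.

16.4 ms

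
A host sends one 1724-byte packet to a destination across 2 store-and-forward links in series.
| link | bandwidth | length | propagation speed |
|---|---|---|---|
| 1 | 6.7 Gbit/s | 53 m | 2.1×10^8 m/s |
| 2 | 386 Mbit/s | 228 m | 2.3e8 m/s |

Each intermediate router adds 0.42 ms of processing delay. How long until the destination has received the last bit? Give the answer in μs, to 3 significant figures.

L = 1724 × 8 = 13792 bits.
Transmission delays (L/R per hop): 2.05851, 35.7306 μs; sum = 37.7891 μs.
Propagation delays (d/s per hop): 0.252381, 0.991304 μs; sum = 1.24369 μs.
Processing at 1 router(s): 1 × 0.42 ms = 420 μs.
End-to-end = 459 μs.

459 μs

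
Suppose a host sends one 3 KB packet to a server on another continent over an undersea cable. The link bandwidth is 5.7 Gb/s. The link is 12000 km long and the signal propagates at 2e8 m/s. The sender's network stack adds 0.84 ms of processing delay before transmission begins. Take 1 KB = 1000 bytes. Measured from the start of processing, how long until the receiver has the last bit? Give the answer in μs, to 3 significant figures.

60800 μs

L = 24000 bits.
Transmission delay = L/R = 24000 / 5700000000 = 4.21053 μs.
Propagation delay = d/s = 12000000 m / 200000000 m/s = 60000 μs.
Plus processing delay 0.84 ms = 840 μs.
Total = 60800 μs.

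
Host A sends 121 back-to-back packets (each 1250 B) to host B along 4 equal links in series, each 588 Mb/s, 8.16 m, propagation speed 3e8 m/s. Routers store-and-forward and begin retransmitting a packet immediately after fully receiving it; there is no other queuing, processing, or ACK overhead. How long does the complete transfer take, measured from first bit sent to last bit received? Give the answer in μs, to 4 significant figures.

2109 μs

Per-hop transmission t_tx = L/R = 10000/588000000 = 17.0068 μs.
Per-hop propagation t_prop = 8.16/300000000 = 0.0272 μs.
Pipeline fill: first packet needs 4·t_tx to clear all hops; remaining 120 packets each add one t_tx.
Total = (4+121-1)·t_tx + 4·t_prop = 124·17.0068 + 4·0.0272 = 2109 μs.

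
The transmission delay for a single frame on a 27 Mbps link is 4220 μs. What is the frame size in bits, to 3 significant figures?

114000 bits

L = R × t_tx = 27000000 b/s × 0.00422 s = 113940 bits.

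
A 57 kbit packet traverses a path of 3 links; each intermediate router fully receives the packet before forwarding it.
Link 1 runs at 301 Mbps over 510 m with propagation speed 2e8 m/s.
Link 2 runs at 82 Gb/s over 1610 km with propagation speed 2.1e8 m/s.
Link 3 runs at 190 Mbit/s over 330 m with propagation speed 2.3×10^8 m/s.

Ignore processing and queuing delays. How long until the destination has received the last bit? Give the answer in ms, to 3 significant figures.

8.16 ms

L = 57000 bits.
Transmission delays (L/R per hop): 0.189369, 0.000695122, 0.3 ms; sum = 0.490064 ms.
Propagation delays (d/s per hop): 0.00255, 7.66667, 0.00143478 ms; sum = 7.67065 ms.
End-to-end = 8.16 ms.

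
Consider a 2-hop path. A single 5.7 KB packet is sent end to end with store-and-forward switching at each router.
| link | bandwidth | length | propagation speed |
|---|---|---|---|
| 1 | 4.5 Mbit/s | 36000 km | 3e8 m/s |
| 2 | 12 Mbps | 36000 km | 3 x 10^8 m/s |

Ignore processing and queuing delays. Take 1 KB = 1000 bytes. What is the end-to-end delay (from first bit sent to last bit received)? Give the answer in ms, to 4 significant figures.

L = 45600 bits.
Transmission delays (L/R per hop): 10.1333, 3.8 ms; sum = 13.9333 ms.
Propagation delays (d/s per hop): 120, 120 ms; sum = 240 ms.
End-to-end = 253.9 ms.

253.9 ms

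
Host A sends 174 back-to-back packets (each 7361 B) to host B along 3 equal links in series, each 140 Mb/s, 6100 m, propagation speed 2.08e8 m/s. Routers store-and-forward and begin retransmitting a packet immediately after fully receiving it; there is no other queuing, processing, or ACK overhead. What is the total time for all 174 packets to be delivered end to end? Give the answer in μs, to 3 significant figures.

Per-hop transmission t_tx = L/R = 58888/140000000 = 420.629 μs.
Per-hop propagation t_prop = 6100/208000000 = 29.3269 μs.
Pipeline fill: first packet needs 3·t_tx to clear all hops; remaining 173 packets each add one t_tx.
Total = (3+174-1)·t_tx + 3·t_prop = 176·420.629 + 3·29.3269 = 74100 μs.

74100 μs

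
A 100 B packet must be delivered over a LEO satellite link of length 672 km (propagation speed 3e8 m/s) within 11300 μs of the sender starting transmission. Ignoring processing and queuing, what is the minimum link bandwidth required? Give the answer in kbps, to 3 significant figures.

L = 800 bits.
Propagation delay = 672000 / 300000000 = 2240 μs.
Transmission budget = 11300 − 2240 = 9060 μs.
R ≥ L / t_tx = 800 bits / 0.00906 s = 88.3 kbps.

88.3 kbps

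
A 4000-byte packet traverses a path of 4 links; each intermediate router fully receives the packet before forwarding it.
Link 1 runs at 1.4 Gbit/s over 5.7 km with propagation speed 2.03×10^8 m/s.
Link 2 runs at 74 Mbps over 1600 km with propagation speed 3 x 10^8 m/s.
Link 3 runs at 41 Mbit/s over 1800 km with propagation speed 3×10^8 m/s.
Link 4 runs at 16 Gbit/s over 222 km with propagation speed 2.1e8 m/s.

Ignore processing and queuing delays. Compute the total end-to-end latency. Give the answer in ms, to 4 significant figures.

L = 4000 × 8 = 32000 bits.
Transmission delays (L/R per hop): 0.0228571, 0.432432, 0.780488, 0.002 ms; sum = 1.23778 ms.
Propagation delays (d/s per hop): 0.0280788, 5.33333, 6, 1.05714 ms; sum = 12.4186 ms.
End-to-end = 13.66 ms.

13.66 ms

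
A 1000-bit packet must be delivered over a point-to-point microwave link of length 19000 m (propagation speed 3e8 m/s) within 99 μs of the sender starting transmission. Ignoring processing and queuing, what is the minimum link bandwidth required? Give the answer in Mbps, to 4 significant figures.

Propagation delay = 19000 / 300000000 = 63.3333 μs.
Transmission budget = 99 − 63.3333 = 35.6667 μs.
R ≥ L / t_tx = 1000 bits / 3.56667e-05 s = 28.04 Mbps.

28.04 Mbps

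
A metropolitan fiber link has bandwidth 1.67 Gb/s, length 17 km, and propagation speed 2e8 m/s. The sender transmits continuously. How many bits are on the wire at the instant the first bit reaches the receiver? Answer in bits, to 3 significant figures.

142000 bits

Propagation delay = 17000 / 200000000 = 8.5e-05 s.
BDP = R × t_prop = 1670000000 × 8.5e-05 = 141950 bits.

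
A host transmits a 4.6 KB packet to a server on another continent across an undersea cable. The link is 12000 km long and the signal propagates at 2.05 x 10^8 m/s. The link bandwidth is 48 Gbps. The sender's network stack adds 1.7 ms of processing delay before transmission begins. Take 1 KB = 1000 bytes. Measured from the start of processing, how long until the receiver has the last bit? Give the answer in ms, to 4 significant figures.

60.24 ms

L = 36800 bits.
Transmission delay = L/R = 36800 / 48000000000 = 0.000766667 ms.
Propagation delay = d/s = 12000000 m / 2.05e+08 m/s = 58.5366 ms.
Plus processing delay 1.7 ms = 1.7 ms.
Total = 60.24 ms.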